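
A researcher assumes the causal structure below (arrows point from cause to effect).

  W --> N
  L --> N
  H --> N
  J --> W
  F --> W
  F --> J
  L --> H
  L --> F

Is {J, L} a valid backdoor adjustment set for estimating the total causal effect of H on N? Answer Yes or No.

Yes

Backdoor paths from H to N (paths whose first edge points into H):
  P1: H <- L -> F -> J -> W -> N
  P2: H <- L -> F -> W -> N
  P3: H <- L -> N
Condition 1 (no descendant of H in the set): holds — descendants of H are {N}; none are in {J, L}.
Condition 2 (every backdoor path blocked by {J, L}):
  P1: blocked at fork node L ∈ conditioning set.
  P2: blocked at fork node L ∈ conditioning set.
  P3: blocked at fork node L ∈ conditioning set.
{J, L} satisfies the backdoor criterion.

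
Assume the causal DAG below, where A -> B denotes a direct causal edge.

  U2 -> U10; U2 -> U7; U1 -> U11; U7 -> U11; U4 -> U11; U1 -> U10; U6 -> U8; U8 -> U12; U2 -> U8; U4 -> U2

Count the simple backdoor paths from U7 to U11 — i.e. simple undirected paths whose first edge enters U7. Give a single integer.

A backdoor path from U7 to U11 is any simple undirected path whose first edge points into U7 (i.e. leaves U7 via a parent).
Parents of U7: {U2}.
Enumerating:
  P1: U7 <- U2 <- U4 -> U11
  P2: U7 <- U2 -> U10 <- U1 -> U11
That exhausts the simple backdoor paths. Count: 2.

2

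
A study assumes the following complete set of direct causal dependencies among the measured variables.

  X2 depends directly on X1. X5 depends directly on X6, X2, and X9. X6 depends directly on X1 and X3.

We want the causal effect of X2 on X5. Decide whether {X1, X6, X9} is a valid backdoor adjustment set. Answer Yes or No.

Yes

Backdoor paths from X2 to X5 (paths whose first edge points into X2):
  P1: X2 <- X1 -> X6 -> X5
Condition 1 (no descendant of X2 in the set): holds — descendants of X2 are {X5}; none are in {X1, X6, X9}.
Condition 2 (every backdoor path blocked by {X1, X6, X9}):
  P1: blocked at fork node X1 ∈ conditioning set.
{X1, X6, X9} satisfies the backdoor criterion.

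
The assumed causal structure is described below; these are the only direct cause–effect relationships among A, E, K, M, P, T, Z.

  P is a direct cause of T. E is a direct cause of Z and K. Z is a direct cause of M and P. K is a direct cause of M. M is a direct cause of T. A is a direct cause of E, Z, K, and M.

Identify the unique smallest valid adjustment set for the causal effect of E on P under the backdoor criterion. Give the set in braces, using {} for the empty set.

{A}

Variables eligible for adjustment (non-descendants of E, excluding E and P): {A}.
Backdoor paths from E to P:
  P1: E <- A -> Z -> M -> T <- P
  P2: E <- A -> Z -> P
  P3: E <- A -> K -> M <- Z -> P
  P4: E <- A -> K -> M -> T <- P
  P5: E <- A -> M <- Z -> P
  P6: E <- A -> M -> T <- P
The empty set is not sufficient: P2 (E <- A -> Z -> P) has no collider blocking it and no conditioned non-collider, so it is open.
Try {A}:
  P1: blocked at fork node A ∈ conditioning set.
  P2: blocked at fork node A ∈ conditioning set.
  P3: blocked at fork node A ∈ conditioning set.
  P4: blocked at fork node A ∈ conditioning set.
  P5: blocked at fork node A ∈ conditioning set.
  P6: blocked at fork node A ∈ conditioning set.
{A} contains no descendant of E and blocks every backdoor path.
{A} is the unique smallest valid adjustment set.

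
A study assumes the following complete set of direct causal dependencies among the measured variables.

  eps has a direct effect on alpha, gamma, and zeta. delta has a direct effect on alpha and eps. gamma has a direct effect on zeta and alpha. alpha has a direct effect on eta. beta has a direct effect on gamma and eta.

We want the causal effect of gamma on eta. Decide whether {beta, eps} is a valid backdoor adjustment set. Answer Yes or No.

Yes

Backdoor paths from gamma to eta (paths whose first edge points into gamma):
  P1: gamma <- eps <- delta -> alpha -> eta
  P2: gamma <- eps -> alpha -> eta
  P3: gamma <- beta -> eta
Condition 1 (no descendant of gamma in the set): holds — descendants of gamma are {alpha, eta, zeta}; none are in {beta, eps}.
Condition 2 (every backdoor path blocked by {beta, eps}):
  P1: blocked at chain node eps ∈ conditioning set.
  P2: blocked at fork node eps ∈ conditioning set.
  P3: blocked at fork node beta ∈ conditioning set.
{beta, eps} satisfies the backdoor criterion.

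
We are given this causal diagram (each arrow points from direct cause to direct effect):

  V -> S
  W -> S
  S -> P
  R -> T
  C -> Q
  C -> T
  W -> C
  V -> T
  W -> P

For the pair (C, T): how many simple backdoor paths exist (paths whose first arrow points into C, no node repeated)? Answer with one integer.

A backdoor path from C to T is any simple undirected path whose first edge points into C (i.e. leaves C via a parent).
Parents of C: {W}.
Enumerating:
  P1: C <- W -> S <- V -> T
  P2: C <- W -> P <- S <- V -> T
That exhausts the simple backdoor paths. Count: 2.

2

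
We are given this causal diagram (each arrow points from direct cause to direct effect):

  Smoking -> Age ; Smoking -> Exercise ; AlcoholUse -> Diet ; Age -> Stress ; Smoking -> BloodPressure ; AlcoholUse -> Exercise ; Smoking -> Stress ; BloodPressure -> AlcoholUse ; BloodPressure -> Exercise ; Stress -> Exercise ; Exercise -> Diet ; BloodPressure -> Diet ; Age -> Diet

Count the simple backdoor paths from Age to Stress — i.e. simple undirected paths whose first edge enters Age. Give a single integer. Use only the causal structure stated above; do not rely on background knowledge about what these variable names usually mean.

A backdoor path from Age to Stress is any simple undirected path whose first edge points into Age (i.e. leaves Age via a parent).
Parents of Age: {Smoking}.
Enumerating:
  P1: Age <- Smoking -> BloodPressure -> AlcoholUse -> Exercise <- Stress
  P2: Age <- Smoking -> BloodPressure -> AlcoholUse -> Diet <- Exercise <- Stress
  P3: Age <- Smoking -> BloodPressure -> Exercise <- Stress
  P4: Age <- Smoking -> BloodPressure -> Diet <- AlcoholUse -> Exercise <- Stress
  P5: Age <- Smoking -> BloodPressure -> Diet <- Exercise <- Stress
  P6: Age <- Smoking -> Stress
  P7: Age <- Smoking -> Exercise <- Stress
That exhausts the simple backdoor paths. Count: 7.

7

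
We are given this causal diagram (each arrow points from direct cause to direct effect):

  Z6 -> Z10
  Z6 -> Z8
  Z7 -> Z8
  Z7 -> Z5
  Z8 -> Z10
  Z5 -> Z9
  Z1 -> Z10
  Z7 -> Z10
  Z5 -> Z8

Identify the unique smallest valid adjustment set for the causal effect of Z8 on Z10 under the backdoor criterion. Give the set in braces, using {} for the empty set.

Variables eligible for adjustment (non-descendants of Z8, excluding Z8 and Z10): {Z1, Z5, Z6, Z7, Z9}.
Backdoor paths from Z8 to Z10:
  P1: Z8 <- Z6 -> Z10
  P2: Z8 <- Z7 -> Z10
  P3: Z8 <- Z5 <- Z7 -> Z10
The empty set is not sufficient: P1 (Z8 <- Z6 -> Z10) has no collider blocking it and no conditioned non-collider, so it is open.
Try {Z6, Z7}:
  P1: blocked at fork node Z6 ∈ conditioning set.
  P2: blocked at fork node Z7 ∈ conditioning set.
  P3: blocked at fork node Z7 ∈ conditioning set.
{Z6, Z7} contains no descendant of Z8 and blocks every backdoor path.
Every element of {Z6, Z7} is needed (dropping Z6 leaves P1 open; dropping Z7 leaves P2 open), so no proper subset is valid.
Among all size-2 subsets of the eligible variables, only {Z6, Z7} blocks every backdoor path, so it is the unique smallest valid adjustment set.

{Z6, Z7}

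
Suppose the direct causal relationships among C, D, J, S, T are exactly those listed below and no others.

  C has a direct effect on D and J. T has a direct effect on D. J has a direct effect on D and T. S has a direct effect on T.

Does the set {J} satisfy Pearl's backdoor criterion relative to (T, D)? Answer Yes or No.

Yes

Backdoor paths from T to D (paths whose first edge points into T):
  P1: T <- J <- C -> D
  P2: T <- J -> D
Condition 1 (no descendant of T in the set): holds — descendants of T are {D}; none are in {J}.
Condition 2 (every backdoor path blocked by {J}):
  P1: blocked at chain node J ∈ conditioning set.
  P2: blocked at fork node J ∈ conditioning set.
{J} satisfies the backdoor criterion.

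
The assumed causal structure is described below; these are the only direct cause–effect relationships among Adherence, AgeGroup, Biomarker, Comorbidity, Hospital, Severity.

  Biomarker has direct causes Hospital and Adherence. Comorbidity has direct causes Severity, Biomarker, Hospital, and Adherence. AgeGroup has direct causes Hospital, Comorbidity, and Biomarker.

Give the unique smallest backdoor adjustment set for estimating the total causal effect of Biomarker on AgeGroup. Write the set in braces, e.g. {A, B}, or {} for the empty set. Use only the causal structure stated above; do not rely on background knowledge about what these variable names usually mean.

Variables eligible for adjustment (non-descendants of Biomarker, excluding Biomarker and AgeGroup): {Adherence, Hospital, Severity}.
Backdoor paths from Biomarker to AgeGroup:
  P1: Biomarker <- Adherence -> Comorbidity <- Hospital -> AgeGroup
  P2: Biomarker <- Adherence -> Comorbidity -> AgeGroup
  P3: Biomarker <- Hospital -> Comorbidity -> AgeGroup
  P4: Biomarker <- Hospital -> AgeGroup
The empty set is not sufficient: P2 (Biomarker <- Adherence -> Comorbidity -> AgeGroup) has no collider blocking it and no conditioned non-collider, so it is open.
Try {Adherence, Hospital}:
  P1: blocked at fork node Adherence ∈ conditioning set.
  P2: blocked at fork node Adherence ∈ conditioning set.
  P3: blocked at fork node Hospital ∈ conditioning set.
  P4: blocked at fork node Hospital ∈ conditioning set.
{Adherence, Hospital} contains no descendant of Biomarker and blocks every backdoor path.
Every element of {Adherence, Hospital} is needed (dropping Adherence leaves P2 open; dropping Hospital leaves P3 open), so no proper subset is valid.
Among all size-2 subsets of the eligible variables, only {Adherence, Hospital} blocks every backdoor path, so it is the unique smallest valid adjustment set.

{Adherence, Hospital}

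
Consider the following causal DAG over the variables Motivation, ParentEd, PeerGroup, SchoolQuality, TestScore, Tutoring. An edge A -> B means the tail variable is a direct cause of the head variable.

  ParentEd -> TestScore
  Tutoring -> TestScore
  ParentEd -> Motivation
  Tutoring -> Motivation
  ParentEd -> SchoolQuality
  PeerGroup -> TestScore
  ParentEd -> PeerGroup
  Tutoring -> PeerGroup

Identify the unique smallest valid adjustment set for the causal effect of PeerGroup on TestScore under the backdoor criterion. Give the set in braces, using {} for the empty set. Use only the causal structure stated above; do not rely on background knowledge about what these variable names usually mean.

{ParentEd, Tutoring}

Variables eligible for adjustment (non-descendants of PeerGroup, excluding PeerGroup and TestScore): {Motivation, ParentEd, SchoolQuality, Tutoring}.
Backdoor paths from PeerGroup to TestScore:
  P1: PeerGroup <- Tutoring -> TestScore
  P2: PeerGroup <- Tutoring -> Motivation <- ParentEd -> TestScore
  P3: PeerGroup <- ParentEd -> TestScore
  P4: PeerGroup <- ParentEd -> Motivation <- Tutoring -> TestScore
The empty set is not sufficient: P1 (PeerGroup <- Tutoring -> TestScore) has no collider blocking it and no conditioned non-collider, so it is open.
Try {ParentEd, Tutoring}:
  P1: blocked at fork node Tutoring ∈ conditioning set.
  P2: blocked at fork node Tutoring ∈ conditioning set.
  P3: blocked at fork node ParentEd ∈ conditioning set.
  P4: blocked at fork node ParentEd ∈ conditioning set.
{ParentEd, Tutoring} contains no descendant of PeerGroup and blocks every backdoor path.
Every element of {ParentEd, Tutoring} is needed (dropping ParentEd leaves P3 open; dropping Tutoring leaves P1 open), so no proper subset is valid.
Among all size-2 subsets of the eligible variables, only {ParentEd, Tutoring} blocks every backdoor path, so it is the unique smallest valid adjustment set.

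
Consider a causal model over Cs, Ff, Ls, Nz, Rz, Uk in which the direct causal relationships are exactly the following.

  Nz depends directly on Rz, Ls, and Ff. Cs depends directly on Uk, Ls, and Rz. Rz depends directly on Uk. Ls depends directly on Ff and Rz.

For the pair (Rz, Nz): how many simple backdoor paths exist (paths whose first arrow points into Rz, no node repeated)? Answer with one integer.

2

A backdoor path from Rz to Nz is any simple undirected path whose first edge points into Rz (i.e. leaves Rz via a parent).
Parents of Rz: {Uk}.
Enumerating:
  P1: Rz <- Uk -> Cs <- Ls <- Ff -> Nz
  P2: Rz <- Uk -> Cs <- Ls -> Nz
That exhausts the simple backdoor paths. Count: 2.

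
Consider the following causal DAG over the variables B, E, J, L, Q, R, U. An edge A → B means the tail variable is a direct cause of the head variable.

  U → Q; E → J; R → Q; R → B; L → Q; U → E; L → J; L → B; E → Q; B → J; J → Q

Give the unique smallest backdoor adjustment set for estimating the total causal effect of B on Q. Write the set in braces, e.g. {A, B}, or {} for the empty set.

Variables eligible for adjustment (non-descendants of B, excluding B and Q): {E, L, R, U}.
Backdoor paths from B to Q:
  P1: B <- L -> J <- E <- U -> Q
  P2: B <- L -> J <- E -> Q
  P3: B <- L -> J -> Q
  P4: B <- L -> Q
  P5: B <- R -> Q
The empty set is not sufficient: P3 (B <- L -> J -> Q) has no collider blocking it and no conditioned non-collider, so it is open.
Try {L, R}:
  P1: blocked at fork node L ∈ conditioning set.
  P2: blocked at fork node L ∈ conditioning set.
  P3: blocked at fork node L ∈ conditioning set.
  P4: blocked at fork node L ∈ conditioning set.
  P5: blocked at fork node R ∈ conditioning set.
{L, R} contains no descendant of B and blocks every backdoor path.
Every element of {L, R} is needed (dropping L leaves P3 open; dropping R leaves P5 open), so no proper subset is valid.
Among all size-2 subsets of the eligible variables, only {L, R} blocks every backdoor path, so it is the unique smallest valid adjustment set.

{L, R}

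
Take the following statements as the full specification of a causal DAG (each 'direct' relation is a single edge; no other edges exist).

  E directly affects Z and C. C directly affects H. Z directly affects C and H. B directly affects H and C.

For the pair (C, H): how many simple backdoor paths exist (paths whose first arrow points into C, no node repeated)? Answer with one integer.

A backdoor path from C to H is any simple undirected path whose first edge points into C (i.e. leaves C via a parent).
Parents of C: {B, E, Z}.
Enumerating:
  P1: C <- E -> Z -> H
  P2: C <- B -> H
  P3: C <- Z -> H
That exhausts the simple backdoor paths. Count: 3.

3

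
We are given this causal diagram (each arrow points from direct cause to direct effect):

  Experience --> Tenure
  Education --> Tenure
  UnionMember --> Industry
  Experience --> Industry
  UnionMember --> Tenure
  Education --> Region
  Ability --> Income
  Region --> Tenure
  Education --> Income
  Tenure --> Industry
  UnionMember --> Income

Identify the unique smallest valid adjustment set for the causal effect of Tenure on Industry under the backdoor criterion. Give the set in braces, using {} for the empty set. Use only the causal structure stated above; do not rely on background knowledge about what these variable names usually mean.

{Experience, UnionMember}

Variables eligible for adjustment (non-descendants of Tenure, excluding Tenure and Industry): {Ability, Education, Experience, Income, Region, UnionMember}.
Backdoor paths from Tenure to Industry:
  P1: Tenure <- UnionMember -> Industry
  P2: Tenure <- Education -> Income <- UnionMember -> Industry
  P3: Tenure <- Region <- Education -> Income <- UnionMember -> Industry
  P4: Tenure <- Experience -> Industry
The empty set is not sufficient: P1 (Tenure <- UnionMember -> Industry) has no collider blocking it and no conditioned non-collider, so it is open.
Try {Experience, UnionMember}:
  P1: blocked at fork node UnionMember ∈ conditioning set.
  P2: blocked at collider Income (neither it nor any descendant is in the conditioning set).
  P3: blocked at collider Income (neither it nor any descendant is in the conditioning set).
  P4: blocked at fork node Experience ∈ conditioning set.
{Experience, UnionMember} contains no descendant of Tenure and blocks every backdoor path.
Every element of {Experience, UnionMember} is needed (dropping Experience leaves P4 open; dropping UnionMember leaves P1 open), so no proper subset is valid.
Among all size-2 subsets of the eligible variables, only {Experience, UnionMember} blocks every backdoor path, so it is the unique smallest valid adjustment set.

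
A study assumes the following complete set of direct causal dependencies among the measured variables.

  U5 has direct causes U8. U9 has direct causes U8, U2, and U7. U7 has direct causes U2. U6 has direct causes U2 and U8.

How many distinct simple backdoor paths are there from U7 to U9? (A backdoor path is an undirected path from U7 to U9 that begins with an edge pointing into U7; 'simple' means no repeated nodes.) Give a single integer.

A backdoor path from U7 to U9 is any simple undirected path whose first edge points into U7 (i.e. leaves U7 via a parent).
Parents of U7: {U2}.
Enumerating:
  P1: U7 <- U2 -> U9
  P2: U7 <- U2 -> U6 <- U8 -> U9
That exhausts the simple backdoor paths. Count: 2.

2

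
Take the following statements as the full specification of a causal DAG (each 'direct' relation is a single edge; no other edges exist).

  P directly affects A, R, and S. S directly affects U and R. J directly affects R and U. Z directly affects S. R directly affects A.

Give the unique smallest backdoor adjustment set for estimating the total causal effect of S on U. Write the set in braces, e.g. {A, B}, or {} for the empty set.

{}

Variables eligible for adjustment (non-descendants of S, excluding S and U): {J, P, Z}.
Backdoor paths from S to U:
  P1: S <- P -> R <- J -> U
  P2: S <- P -> A <- R <- J -> U
Each backdoor path contains an unconditioned collider, so every path is already blocked with the empty conditioning set:
  P1: blocked at collider R (neither it nor any descendant is in the conditioning set).
  P2: blocked at collider A (neither it nor any descendant is in the conditioning set).
The empty set is therefore the unique smallest valid set.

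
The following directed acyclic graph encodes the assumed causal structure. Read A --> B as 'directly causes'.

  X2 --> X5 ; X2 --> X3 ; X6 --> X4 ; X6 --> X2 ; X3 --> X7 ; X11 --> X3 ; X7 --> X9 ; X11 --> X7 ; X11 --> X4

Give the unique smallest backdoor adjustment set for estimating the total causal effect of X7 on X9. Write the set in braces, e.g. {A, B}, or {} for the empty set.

{}

Variables eligible for adjustment (non-descendants of X7, excluding X7 and X9): {X11, X2, X3, X4, X5, X6}.
Backdoor paths from X7 to X9:
  (none)
With no backdoor paths the empty set already satisfies the criterion, and it is trivially minimal.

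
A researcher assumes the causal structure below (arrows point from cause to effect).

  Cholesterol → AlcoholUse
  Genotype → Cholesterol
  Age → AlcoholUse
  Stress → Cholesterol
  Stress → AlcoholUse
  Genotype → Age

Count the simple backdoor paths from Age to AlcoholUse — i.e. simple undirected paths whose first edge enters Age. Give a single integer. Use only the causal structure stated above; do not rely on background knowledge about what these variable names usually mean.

2

A backdoor path from Age to AlcoholUse is any simple undirected path whose first edge points into Age (i.e. leaves Age via a parent).
Parents of Age: {Genotype}.
Enumerating:
  P1: Age <- Genotype -> Cholesterol <- Stress -> AlcoholUse
  P2: Age <- Genotype -> Cholesterol -> AlcoholUse
That exhausts the simple backdoor paths. Count: 2.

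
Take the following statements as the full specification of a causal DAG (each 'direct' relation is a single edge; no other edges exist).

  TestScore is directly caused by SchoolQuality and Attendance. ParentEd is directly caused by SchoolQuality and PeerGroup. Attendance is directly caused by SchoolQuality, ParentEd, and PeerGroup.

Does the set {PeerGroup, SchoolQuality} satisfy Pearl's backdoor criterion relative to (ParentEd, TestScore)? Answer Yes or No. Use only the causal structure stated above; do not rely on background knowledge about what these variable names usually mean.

Backdoor paths from ParentEd to TestScore (paths whose first edge points into ParentEd):
  P1: ParentEd <- SchoolQuality -> Attendance -> TestScore
  P2: ParentEd <- SchoolQuality -> TestScore
  P3: ParentEd <- PeerGroup -> Attendance <- SchoolQuality -> TestScore
  P4: ParentEd <- PeerGroup -> Attendance -> TestScore
Condition 1 (no descendant of ParentEd in the set): holds — descendants of ParentEd are {Attendance, TestScore}; none are in {PeerGroup, SchoolQuality}.
Condition 2 (every backdoor path blocked by {PeerGroup, SchoolQuality}):
  P1: blocked at fork node SchoolQuality ∈ conditioning set.
  P2: blocked at fork node SchoolQuality ∈ conditioning set.
  P3: blocked at fork node PeerGroup ∈ conditioning set.
  P4: blocked at fork node PeerGroup ∈ conditioning set.
{PeerGroup, SchoolQuality} satisfies the backdoor criterion.

Yes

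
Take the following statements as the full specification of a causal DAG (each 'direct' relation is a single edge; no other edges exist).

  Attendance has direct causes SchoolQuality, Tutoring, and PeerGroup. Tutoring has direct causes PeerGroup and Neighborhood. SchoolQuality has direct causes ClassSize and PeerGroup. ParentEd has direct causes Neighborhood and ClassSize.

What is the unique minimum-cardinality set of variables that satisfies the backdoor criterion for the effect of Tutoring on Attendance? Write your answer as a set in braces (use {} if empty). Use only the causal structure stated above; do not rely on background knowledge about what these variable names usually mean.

Variables eligible for adjustment (non-descendants of Tutoring, excluding Tutoring and Attendance): {ClassSize, Neighborhood, ParentEd, PeerGroup, SchoolQuality}.
Backdoor paths from Tutoring to Attendance:
  P1: Tutoring <- PeerGroup -> SchoolQuality -> Attendance
  P2: Tutoring <- PeerGroup -> Attendance
  P3: Tutoring <- Neighborhood -> ParentEd <- ClassSize -> SchoolQuality <- PeerGroup -> Attendance
  P4: Tutoring <- Neighborhood -> ParentEd <- ClassSize -> SchoolQuality -> Attendance
The empty set is not sufficient: P1 (Tutoring <- PeerGroup -> SchoolQuality -> Attendance) has no collider blocking it and no conditioned non-collider, so it is open.
Try {PeerGroup}:
  P1: blocked at fork node PeerGroup ∈ conditioning set.
  P2: blocked at fork node PeerGroup ∈ conditioning set.
  P3: blocked at collider ParentEd (neither it nor any descendant is in the conditioning set).
  P4: blocked at collider ParentEd (neither it nor any descendant is in the conditioning set).
{PeerGroup} contains no descendant of Tutoring and blocks every backdoor path.
No other singleton works — e.g. {Neighborhood} leaves P1 open — so {PeerGroup} is the unique smallest valid adjustment set.

{PeerGroup}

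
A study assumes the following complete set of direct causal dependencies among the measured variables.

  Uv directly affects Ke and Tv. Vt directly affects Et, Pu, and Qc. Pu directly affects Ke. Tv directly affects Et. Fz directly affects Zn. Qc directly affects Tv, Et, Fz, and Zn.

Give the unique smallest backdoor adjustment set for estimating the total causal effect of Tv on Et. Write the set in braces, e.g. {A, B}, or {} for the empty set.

Variables eligible for adjustment (non-descendants of Tv, excluding Tv and Et): {Fz, Ke, Pu, Qc, Uv, Vt, Zn}.
Backdoor paths from Tv to Et:
  P1: Tv <- Qc <- Vt -> Et
  P2: Tv <- Qc -> Et
  P3: Tv <- Uv -> Ke <- Pu <- Vt -> Qc -> Et
  P4: Tv <- Uv -> Ke <- Pu <- Vt -> Et
The empty set is not sufficient: P1 (Tv <- Qc <- Vt -> Et) has no collider blocking it and no conditioned non-collider, so it is open.
Try {Qc}:
  P1: blocked at chain node Qc ∈ conditioning set.
  P2: blocked at fork node Qc ∈ conditioning set.
  P3: blocked at collider Ke (neither it nor any descendant is in the conditioning set).
  P4: blocked at collider Ke (neither it nor any descendant is in the conditioning set).
{Qc} contains no descendant of Tv and blocks every backdoor path.
No other singleton works — e.g. {Vt} leaves P2 open — so {Qc} is the unique smallest valid adjustment set.

{Qc}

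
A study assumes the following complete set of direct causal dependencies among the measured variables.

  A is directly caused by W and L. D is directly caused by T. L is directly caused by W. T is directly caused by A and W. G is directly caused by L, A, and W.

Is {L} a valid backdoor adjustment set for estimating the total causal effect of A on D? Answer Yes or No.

No

Backdoor paths from A to D (paths whose first edge points into A):
  P1: A <- W -> T -> D
  P2: A <- L <- W -> T -> D
  P3: A <- L -> G <- W -> T -> D
Condition 1 (no descendant of A in the set): holds — descendants of A are {D, G, T}; none are in {L}.
Condition 2 (every backdoor path blocked by {L}):
  P1: open — no interior node is in the conditioning set.
  P2: blocked at chain node L ∈ conditioning set.
  P3: blocked at fork node L ∈ conditioning set.
{L} does not satisfy the backdoor criterion.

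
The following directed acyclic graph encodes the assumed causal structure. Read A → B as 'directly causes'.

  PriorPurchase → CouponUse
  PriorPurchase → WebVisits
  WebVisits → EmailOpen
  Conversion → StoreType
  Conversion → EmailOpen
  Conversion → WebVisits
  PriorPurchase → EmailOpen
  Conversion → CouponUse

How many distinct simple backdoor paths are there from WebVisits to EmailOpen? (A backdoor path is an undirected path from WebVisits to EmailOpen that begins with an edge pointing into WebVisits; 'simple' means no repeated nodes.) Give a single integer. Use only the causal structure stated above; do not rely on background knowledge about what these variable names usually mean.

4

A backdoor path from WebVisits to EmailOpen is any simple undirected path whose first edge points into WebVisits (i.e. leaves WebVisits via a parent).
Parents of WebVisits: {Conversion, PriorPurchase}.
Enumerating:
  P1: WebVisits <- Conversion -> EmailOpen
  P2: WebVisits <- Conversion -> CouponUse <- PriorPurchase -> EmailOpen
  P3: WebVisits <- PriorPurchase -> EmailOpen
  P4: WebVisits <- PriorPurchase -> CouponUse <- Conversion -> EmailOpen
That exhausts the simple backdoor paths. Count: 4.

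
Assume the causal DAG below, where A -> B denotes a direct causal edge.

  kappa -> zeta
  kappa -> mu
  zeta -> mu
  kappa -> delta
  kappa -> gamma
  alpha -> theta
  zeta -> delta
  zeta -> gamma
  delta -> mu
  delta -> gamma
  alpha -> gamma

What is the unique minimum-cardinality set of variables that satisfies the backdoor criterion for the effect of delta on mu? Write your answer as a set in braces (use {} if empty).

{kappa, zeta}

Variables eligible for adjustment (non-descendants of delta, excluding delta and mu): {alpha, kappa, theta, zeta}.
Backdoor paths from delta to mu:
  P1: delta <- kappa -> zeta -> mu
  P2: delta <- kappa -> gamma <- zeta -> mu
  P3: delta <- kappa -> mu
  P4: delta <- zeta <- kappa -> mu
  P5: delta <- zeta -> gamma <- kappa -> mu
  P6: delta <- zeta -> mu
The empty set is not sufficient: P1 (delta <- kappa -> zeta -> mu) has no collider blocking it and no conditioned non-collider, so it is open.
Try {kappa, zeta}:
  P1: blocked at fork node kappa ∈ conditioning set.
  P2: blocked at fork node kappa ∈ conditioning set.
  P3: blocked at fork node kappa ∈ conditioning set.
  P4: blocked at chain node zeta ∈ conditioning set.
  P5: blocked at fork node zeta ∈ conditioning set.
  P6: blocked at fork node zeta ∈ conditioning set.
{kappa, zeta} contains no descendant of delta and blocks every backdoor path.
Every element of {kappa, zeta} is needed (dropping kappa leaves P3 open; dropping zeta leaves P6 open), so no proper subset is valid.
Among all size-2 subsets of the eligible variables, only {kappa, zeta} blocks every backdoor path, so it is the unique smallest valid adjustment set.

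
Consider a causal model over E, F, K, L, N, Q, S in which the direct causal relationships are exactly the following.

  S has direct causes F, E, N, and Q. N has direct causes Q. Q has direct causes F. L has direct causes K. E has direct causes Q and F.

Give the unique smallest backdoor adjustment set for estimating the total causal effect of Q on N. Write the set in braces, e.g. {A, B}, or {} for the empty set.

{}

Variables eligible for adjustment (non-descendants of Q, excluding Q and N): {F, K, L}.
Backdoor paths from Q to N:
  P1: Q <- F -> E -> S <- N
  P2: Q <- F -> S <- N
Each backdoor path contains an unconditioned collider, so every path is already blocked with the empty conditioning set:
  P1: blocked at collider S (neither it nor any descendant is in the conditioning set).
  P2: blocked at collider S (neither it nor any descendant is in the conditioning set).
The empty set is therefore the unique smallest valid set.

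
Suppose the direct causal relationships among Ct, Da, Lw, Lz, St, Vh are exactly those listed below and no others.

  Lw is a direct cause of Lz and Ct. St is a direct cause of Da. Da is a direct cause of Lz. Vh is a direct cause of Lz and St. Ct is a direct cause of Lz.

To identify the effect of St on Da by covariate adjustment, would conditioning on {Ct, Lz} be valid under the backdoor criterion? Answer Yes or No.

No

Backdoor paths from St to Da (paths whose first edge points into St):
  P1: St <- Vh -> Lz <- Da
Condition 1 (no descendant of St in the set): FAILS — Lz is a descendant of St.
Condition 2 (every backdoor path blocked by {Ct, Lz}):
  P1: open — collider(s) Lz are conditioned on (or have a conditioned descendant) and no non-collider on the path is in the set.
{Ct, Lz} does not satisfy the backdoor criterion.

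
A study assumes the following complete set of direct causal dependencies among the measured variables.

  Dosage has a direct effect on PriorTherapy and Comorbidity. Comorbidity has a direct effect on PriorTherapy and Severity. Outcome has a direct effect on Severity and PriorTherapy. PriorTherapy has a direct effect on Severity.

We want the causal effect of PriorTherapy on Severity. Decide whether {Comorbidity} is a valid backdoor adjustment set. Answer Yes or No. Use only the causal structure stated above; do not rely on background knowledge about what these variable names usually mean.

No

Backdoor paths from PriorTherapy to Severity (paths whose first edge points into PriorTherapy):
  P1: PriorTherapy <- Dosage -> Comorbidity -> Severity
  P2: PriorTherapy <- Comorbidity -> Severity
  P3: PriorTherapy <- Outcome -> Severity
Condition 1 (no descendant of PriorTherapy in the set): holds — descendants of PriorTherapy are {Severity}; none are in {Comorbidity}.
Condition 2 (every backdoor path blocked by {Comorbidity}):
  P1: blocked at chain node Comorbidity ∈ conditioning set.
  P2: blocked at fork node Comorbidity ∈ conditioning set.
  P3: open — no interior node is in the conditioning set.
{Comorbidity} does not satisfy the backdoor criterion.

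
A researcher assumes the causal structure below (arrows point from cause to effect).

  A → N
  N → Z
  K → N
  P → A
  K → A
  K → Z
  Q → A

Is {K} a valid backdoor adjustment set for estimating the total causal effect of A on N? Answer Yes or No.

Yes

Backdoor paths from A to N (paths whose first edge points into A):
  P1: A <- K -> N
  P2: A <- K -> Z <- N
Condition 1 (no descendant of A in the set): holds — descendants of A are {N, Z}; none are in {K}.
Condition 2 (every backdoor path blocked by {K}):
  P1: blocked at fork node K ∈ conditioning set.
  P2: blocked at fork node K ∈ conditioning set.
{K} satisfies the backdoor criterion.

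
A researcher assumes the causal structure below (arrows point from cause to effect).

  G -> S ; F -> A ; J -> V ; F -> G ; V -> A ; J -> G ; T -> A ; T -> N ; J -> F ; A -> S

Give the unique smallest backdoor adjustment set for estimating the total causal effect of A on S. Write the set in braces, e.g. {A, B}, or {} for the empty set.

{G}

Variables eligible for adjustment (non-descendants of A, excluding A and S): {F, G, J, N, T, V}.
Backdoor paths from A to S:
  P1: A <- F <- J -> G -> S
  P2: A <- F -> G -> S
  P3: A <- V <- J -> F -> G -> S
  P4: A <- V <- J -> G -> S
The empty set is not sufficient: P1 (A <- F <- J -> G -> S) has no collider blocking it and no conditioned non-collider, so it is open.
Try {G}:
  P1: blocked at chain node G ∈ conditioning set.
  P2: blocked at chain node G ∈ conditioning set.
  P3: blocked at chain node G ∈ conditioning set.
  P4: blocked at chain node G ∈ conditioning set.
{G} contains no descendant of A and blocks every backdoor path.
No other singleton works — e.g. {J} leaves P2 open — so {G} is the unique smallest valid adjustment set.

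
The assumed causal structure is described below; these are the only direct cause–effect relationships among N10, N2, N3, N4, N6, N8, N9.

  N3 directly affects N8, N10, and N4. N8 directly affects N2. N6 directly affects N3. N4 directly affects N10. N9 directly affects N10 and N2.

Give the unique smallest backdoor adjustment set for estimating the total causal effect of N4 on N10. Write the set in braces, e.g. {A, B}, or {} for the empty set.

{N3}

Variables eligible for adjustment (non-descendants of N4, excluding N4 and N10): {N2, N3, N6, N8, N9}.
Backdoor paths from N4 to N10:
  P1: N4 <- N3 -> N8 -> N2 <- N9 -> N10
  P2: N4 <- N3 -> N10
The empty set is not sufficient: P2 (N4 <- N3 -> N10) has no collider blocking it and no conditioned non-collider, so it is open.
Try {N3}:
  P1: blocked at fork node N3 ∈ conditioning set.
  P2: blocked at fork node N3 ∈ conditioning set.
{N3} contains no descendant of N4 and blocks every backdoor path.
No other singleton works — e.g. {N9} leaves P2 open — so {N3} is the unique smallest valid adjustment set.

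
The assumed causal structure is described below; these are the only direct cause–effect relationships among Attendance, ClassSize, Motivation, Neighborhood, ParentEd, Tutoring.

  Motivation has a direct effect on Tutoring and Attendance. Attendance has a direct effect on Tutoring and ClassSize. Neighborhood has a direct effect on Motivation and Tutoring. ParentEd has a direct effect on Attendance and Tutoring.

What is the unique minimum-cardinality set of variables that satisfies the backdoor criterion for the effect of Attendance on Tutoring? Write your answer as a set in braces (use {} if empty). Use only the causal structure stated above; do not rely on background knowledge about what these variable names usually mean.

{Motivation, ParentEd}

Variables eligible for adjustment (non-descendants of Attendance, excluding Attendance and Tutoring): {Motivation, Neighborhood, ParentEd}.
Backdoor paths from Attendance to Tutoring:
  P1: Attendance <- ParentEd -> Tutoring
  P2: Attendance <- Motivation <- Neighborhood -> Tutoring
  P3: Attendance <- Motivation -> Tutoring
The empty set is not sufficient: P1 (Attendance <- ParentEd -> Tutoring) has no collider blocking it and no conditioned non-collider, so it is open.
Try {Motivation, ParentEd}:
  P1: blocked at fork node ParentEd ∈ conditioning set.
  P2: blocked at chain node Motivation ∈ conditioning set.
  P3: blocked at fork node Motivation ∈ conditioning set.
{Motivation, ParentEd} contains no descendant of Attendance and blocks every backdoor path.
Every element of {Motivation, ParentEd} is needed (dropping Motivation leaves P2 open; dropping ParentEd leaves P1 open), so no proper subset is valid.
Among all size-2 subsets of the eligible variables, only {Motivation, ParentEd} blocks every backdoor path, so it is the unique smallest valid adjustment set.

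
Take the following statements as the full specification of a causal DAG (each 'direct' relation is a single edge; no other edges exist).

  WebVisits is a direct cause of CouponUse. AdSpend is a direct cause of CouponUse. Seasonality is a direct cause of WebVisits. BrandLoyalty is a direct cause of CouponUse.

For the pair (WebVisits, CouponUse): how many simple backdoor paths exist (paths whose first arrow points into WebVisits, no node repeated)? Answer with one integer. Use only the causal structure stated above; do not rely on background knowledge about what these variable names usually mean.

A backdoor path from WebVisits to CouponUse is any simple undirected path whose first edge points into WebVisits (i.e. leaves WebVisits via a parent).
Parents of WebVisits: {Seasonality}.
No simple path from any parent of WebVisits reaches CouponUse without revisiting WebVisits, so there are no backdoor paths.

0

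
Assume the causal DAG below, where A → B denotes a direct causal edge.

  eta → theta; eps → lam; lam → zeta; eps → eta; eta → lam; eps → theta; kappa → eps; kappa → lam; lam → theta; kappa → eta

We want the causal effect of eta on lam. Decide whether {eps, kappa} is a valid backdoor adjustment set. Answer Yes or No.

Yes

Backdoor paths from eta to lam (paths whose first edge points into eta):
  P1: eta <- kappa -> eps -> lam
  P2: eta <- kappa -> eps -> theta <- lam
  P3: eta <- kappa -> lam
  P4: eta <- eps <- kappa -> lam
  P5: eta <- eps -> lam
  P6: eta <- eps -> theta <- lam
Condition 1 (no descendant of eta in the set): holds — descendants of eta are {lam, theta, zeta}; none are in {eps, kappa}.
Condition 2 (every backdoor path blocked by {eps, kappa}):
  P1: blocked at fork node kappa ∈ conditioning set.
  P2: blocked at fork node kappa ∈ conditioning set.
  P3: blocked at fork node kappa ∈ conditioning set.
  P4: blocked at chain node eps ∈ conditioning set.
  P5: blocked at fork node eps ∈ conditioning set.
  P6: blocked at fork node eps ∈ conditioning set.
{eps, kappa} satisfies the backdoor criterion.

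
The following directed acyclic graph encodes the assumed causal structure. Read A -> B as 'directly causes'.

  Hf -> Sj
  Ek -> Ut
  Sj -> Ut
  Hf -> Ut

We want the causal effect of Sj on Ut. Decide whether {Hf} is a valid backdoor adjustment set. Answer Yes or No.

Backdoor paths from Sj to Ut (paths whose first edge points into Sj):
  P1: Sj <- Hf -> Ut
Condition 1 (no descendant of Sj in the set): holds — descendants of Sj are {Ut}; none are in {Hf}.
Condition 2 (every backdoor path blocked by {Hf}):
  P1: blocked at fork node Hf ∈ conditioning set.
{Hf} satisfies the backdoor criterion.

Yes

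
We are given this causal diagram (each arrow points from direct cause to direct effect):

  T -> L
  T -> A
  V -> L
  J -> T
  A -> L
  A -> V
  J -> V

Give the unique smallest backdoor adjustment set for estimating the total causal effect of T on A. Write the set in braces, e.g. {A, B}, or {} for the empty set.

{}

Variables eligible for adjustment (non-descendants of T, excluding T and A): {J}.
Backdoor paths from T to A:
  P1: T <- J -> V <- A
  P2: T <- J -> V -> L <- A
Each backdoor path contains an unconditioned collider, so every path is already blocked with the empty conditioning set:
  P1: blocked at collider V (neither it nor any descendant is in the conditioning set).
  P2: blocked at collider L (neither it nor any descendant is in the conditioning set).
The empty set is therefore the unique smallest valid set.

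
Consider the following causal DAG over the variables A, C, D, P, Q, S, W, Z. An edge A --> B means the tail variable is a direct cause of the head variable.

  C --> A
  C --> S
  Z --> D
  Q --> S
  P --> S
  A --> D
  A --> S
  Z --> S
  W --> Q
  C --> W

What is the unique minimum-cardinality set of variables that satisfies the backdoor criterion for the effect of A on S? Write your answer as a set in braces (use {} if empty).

Variables eligible for adjustment (non-descendants of A, excluding A and S): {C, P, Q, W, Z}.
Backdoor paths from A to S:
  P1: A <- C -> W -> Q -> S
  P2: A <- C -> S
The empty set is not sufficient: P1 (A <- C -> W -> Q -> S) has no collider blocking it and no conditioned non-collider, so it is open.
Try {C}:
  P1: blocked at fork node C ∈ conditioning set.
  P2: blocked at fork node C ∈ conditioning set.
{C} contains no descendant of A and blocks every backdoor path.
No other singleton works — e.g. {P} leaves P1 open — so {C} is the unique smallest valid adjustment set.

{C}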